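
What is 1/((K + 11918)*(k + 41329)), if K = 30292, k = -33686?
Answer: 1/322611030 ≈ 3.0997e-9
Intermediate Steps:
1/((K + 11918)*(k + 41329)) = 1/((30292 + 11918)*(-33686 + 41329)) = 1/(42210*7643) = 1/322611030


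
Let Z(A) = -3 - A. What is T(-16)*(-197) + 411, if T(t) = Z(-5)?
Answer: 17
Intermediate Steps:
T(t) = 2 (T(t) = -3 - 1*(-5) = -3 + 5 = 2)
T(-16)*(-197) + 411 = 2*(-197) + 411 = -394 + 411 = 17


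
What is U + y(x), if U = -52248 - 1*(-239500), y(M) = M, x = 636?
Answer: 187888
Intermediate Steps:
U = 187252 (U = -52248 + 239500 = 187252)
U + y(x) = 187252 + 636 = 187888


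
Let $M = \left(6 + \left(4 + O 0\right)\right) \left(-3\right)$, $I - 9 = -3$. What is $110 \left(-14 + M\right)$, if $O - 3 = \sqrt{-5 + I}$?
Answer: $-4840$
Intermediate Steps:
$I = 6$ ($I = 9 - 3 = 6$)
$O = 4$ ($O = 3 + \sqrt{-5 + 6} = 3 + \sqrt{1} = 3 + 1 = 4$)
$M = -30$ ($M = \left(6 + \left(4 + 4 \cdot 0\right)\right) \left(-3\right) = \left(6 + \left(4 + 0\right)\right) \left(-3\right) = \left(6 + 4\right) \left(-3\right) = 10 \left(-3\right) = -30$)
$110 \left(-14 + M\right) = 110 \left(-14 - 30\right) = 110 \left(-44\right) = -4840$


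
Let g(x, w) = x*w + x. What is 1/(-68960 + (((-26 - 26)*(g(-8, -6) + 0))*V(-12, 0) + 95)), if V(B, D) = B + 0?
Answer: -1/43905 ≈ -2.2776e-5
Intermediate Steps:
V(B, D) = B
g(x, w) = x + w*x (g(x, w) = w*x + x = x + w*x)
1/(-68960 + (((-26 - 26)*(g(-8, -6) + 0))*V(-12, 0) + 95)) = 1/(-68960 + (((-26 - 26)*(-8*(1 - 6) + 0))*(-12) + 95)) = 1/(-68960 + (-52*(-8*(-5) + 0)*(-12) + 95)) = 1/(-68960 + (-52*(40 + 0)*(-12) + 95)) = 1/(-68960 + (-52*40*(-12) + 95)) = 1/(-68960 + (-2080*(-12) + 95)) = 1/(-68960 + (24960 + 95)) = 1/(-68960 + 25055) = 1/(-43905) = -1/43905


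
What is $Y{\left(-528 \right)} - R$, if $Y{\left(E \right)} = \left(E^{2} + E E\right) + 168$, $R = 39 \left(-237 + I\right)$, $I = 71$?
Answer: $564210$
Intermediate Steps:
$R = -6474$ ($R = 39 \left(-237 + 71\right) = 39 \left(-166\right) = -6474$)
$Y{\left(E \right)} = 168 + 2 E^{2}$ ($Y{\left(E \right)} = \left(E^{2} + E^{2}\right) + 168 = 2 E^{2} + 168 = 168 + 2 E^{2}$)
$Y{\left(-528 \right)} - R = \left(168 + 2 \left(-528\right)^{2}\right) - -6474 = \left(168 + 2 \cdot 278784\right) + 6474 = \left(168 + 557568\right) + 6474 = 557736 + 6474 = 564210$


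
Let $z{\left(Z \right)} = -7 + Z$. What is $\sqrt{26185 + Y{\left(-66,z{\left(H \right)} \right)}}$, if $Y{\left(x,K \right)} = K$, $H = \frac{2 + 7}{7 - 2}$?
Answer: $\frac{\sqrt{654495}}{5} \approx 161.8$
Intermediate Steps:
$H = \frac{9}{5} \approx 1.8$
$\sqrt{26185 + Y{\left(-66,z{\left(H \right)} \right)}} = \sqrt{26185 + \left(-7 + \frac{9}{5}\right)} = \sqrt{26185 - \frac{26}{5}} = \sqrt{\frac{130899}{5}} = \frac{\sqrt{654495}}{5}$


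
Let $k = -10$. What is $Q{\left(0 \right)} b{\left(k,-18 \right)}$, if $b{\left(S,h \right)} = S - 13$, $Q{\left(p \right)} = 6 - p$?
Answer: $-138$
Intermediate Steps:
$b{\left(S,h \right)} = -13 + S$
$Q{\left(0 \right)} b{\left(k,-18 \right)} = \left(6 - 0\right) \left(-13 - 10\right) = \left(6 + 0\right) \left(-23\right) = 6 \left(-23\right) = -138$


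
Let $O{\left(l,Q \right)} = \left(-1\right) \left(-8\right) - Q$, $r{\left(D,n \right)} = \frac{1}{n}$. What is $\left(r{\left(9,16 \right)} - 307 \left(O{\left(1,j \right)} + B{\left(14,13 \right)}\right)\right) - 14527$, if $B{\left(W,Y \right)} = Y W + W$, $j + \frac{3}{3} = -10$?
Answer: $- \frac{1288511}{16} \approx -80532.0$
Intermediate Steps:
$j = -11$ ($j = -1 - 10 = -11$)
$B{\left(W,Y \right)} = W + W Y$ ($B{\left(W,Y \right)} = W Y + W = W + W Y$)
$O{\left(l,Q \right)} = 8 - Q$
$\left(r{\left(9,16 \right)} - 307 \left(O{\left(1,j \right)} + B{\left(14,13 \right)}\right)\right) - 14527 = \left(\frac{1}{16} - 307 \left(\left(8 - -11\right) + 14 \left(1 + 13\right)\right)\right) - 14527 = \left(\frac{1}{16} - 307 \left(\left(8 + 11\right) + 14 \cdot 14\right)\right) - 14527 = \left(\frac{1}{16} - 307 \left(19 + 196\right)\right) - 14527 = \left(\frac{1}{16} - 66005\right) - 14527 = - \frac{1056079}{16} - 14527 = - \frac{1288511}{16}$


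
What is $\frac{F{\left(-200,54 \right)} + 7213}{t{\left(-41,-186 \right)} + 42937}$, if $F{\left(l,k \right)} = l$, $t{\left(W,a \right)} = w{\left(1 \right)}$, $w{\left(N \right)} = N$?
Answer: $\frac{7013}{42938} \approx 0.16333$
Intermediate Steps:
$t{\left(W,a \right)} = 1$
$\frac{F{\left(-200,54 \right)} + 7213}{t{\left(-41,-186 \right)} + 42937} = \frac{-200 + 7213}{1 + 42937} = \frac{7013}{42938}$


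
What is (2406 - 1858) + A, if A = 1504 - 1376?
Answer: 676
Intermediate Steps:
A = 128
(2406 - 1858) + A = (2406 - 1858) + 128 = 548 + 128 = 676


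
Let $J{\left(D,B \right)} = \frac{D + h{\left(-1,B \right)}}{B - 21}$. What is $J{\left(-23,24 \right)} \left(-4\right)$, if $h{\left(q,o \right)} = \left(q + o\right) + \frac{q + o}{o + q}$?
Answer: $- \frac{4}{3} \approx -1.3333$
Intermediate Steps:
$h{\left(q,o \right)} = 1 + o + q$ ($h{\left(q,o \right)} = \left(o + q\right) + \frac{o + q}{o + q} = \left(o + q\right) + 1 = 1 + o + q$)
$J{\left(D,B \right)} = \frac{B + D}{-21 + B}$ ($J{\left(D,B \right)} = \frac{D + \left(1 + B - 1\right)}{B - 21} = \frac{D + B}{-21 + B} = \frac{B + D}{-21 + B}$)
$J{\left(-23,24 \right)} \left(-4\right) = \frac{24 - 23}{-21 + 24} \left(-4\right) = \frac{1}{3} \cdot 1 \left(-4\right) = \frac{1}{3} \left(-4\right) = - \frac{4}{3}$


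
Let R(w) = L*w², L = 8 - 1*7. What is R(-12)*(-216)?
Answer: -31104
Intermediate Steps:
L = 1 (L = 8 - 7 = 1)
R(w) = w² (R(w) = 1*w² = w²)
R(-12)*(-216) = (-12)²*(-216) = 144*(-216) = -31104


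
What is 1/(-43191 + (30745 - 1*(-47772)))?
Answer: 1/35326 ≈ 2.8308e-5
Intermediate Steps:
1/(-43191 + (30745 - 1*(-47772))) = 1/(-43191 + (30745 + 47772)) = 1/(-43191 + 78517) = 1/35326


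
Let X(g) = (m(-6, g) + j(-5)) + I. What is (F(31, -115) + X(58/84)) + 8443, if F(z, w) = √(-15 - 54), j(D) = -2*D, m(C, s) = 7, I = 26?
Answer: 8486 + I*√69 ≈ 8486.0 + 8.3066*I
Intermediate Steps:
F(z, w) = I*√69 (F(z, w) = √(-69) = I*√69)
X(g) = 43 (X(g) = (7 - 2*(-5)) + 26 = (7 + 10) + 26 = 17 + 26 = 43)
(F(31, -115) + X(58/84)) + 8443 = (I*√69 + 43) + 8443 = (43 + I*√69) + 8443 = 8486 + I*√69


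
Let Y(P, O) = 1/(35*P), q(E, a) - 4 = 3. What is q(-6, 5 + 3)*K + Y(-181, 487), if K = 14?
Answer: 620829/6335 ≈ 98.000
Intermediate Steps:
q(E, a) = 7 (q(E, a) = 4 + 3 = 7)
Y(P, O) = 1/(35*P)
q(-6, 5 + 3)*K + Y(-181, 487) = 7*14 + (1/35)/(-181) = 98 + (1/35)*(-1/181) = 98 - 1/6335 = 620829/6335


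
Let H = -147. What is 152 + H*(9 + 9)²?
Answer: -47476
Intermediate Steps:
152 + H*(9 + 9)² = 152 - 147*(9 + 9)² = 152 - 147*18² = 152 - 147*324 = 152 - 47628 = -47476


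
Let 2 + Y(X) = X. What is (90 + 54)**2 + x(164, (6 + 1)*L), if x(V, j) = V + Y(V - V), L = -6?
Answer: 20898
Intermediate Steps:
Y(X) = -2 + X
x(V, j) = -2 + V (x(V, j) = V + (-2 + (V - V)) = V + (-2 + 0) = V - 2 = -2 + V)
(90 + 54)**2 + x(164, (6 + 1)*L) = (90 + 54)**2 + (-2 + 164) = 144**2 + 162 = 20736 + 162 = 20898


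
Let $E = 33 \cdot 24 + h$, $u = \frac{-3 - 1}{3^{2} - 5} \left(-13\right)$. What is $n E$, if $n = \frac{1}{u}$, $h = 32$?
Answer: $\frac{824}{13} \approx 63.385$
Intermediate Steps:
$u = 13$ ($u = - \frac{4}{9 - 5} \left(-13\right) = - \frac{4}{4} \left(-13\right) = \left(-4\right) \frac{1}{4} \left(-13\right) = \left(-1\right) \left(-13\right) = 13$)
$E = 824$ ($E = 33 \cdot 24 + 32 = 792 + 32 = 824$)
$n = \frac{1}{13} \approx 0.076923$
$n E = \frac{1}{13} \cdot 824 = \frac{824}{13}$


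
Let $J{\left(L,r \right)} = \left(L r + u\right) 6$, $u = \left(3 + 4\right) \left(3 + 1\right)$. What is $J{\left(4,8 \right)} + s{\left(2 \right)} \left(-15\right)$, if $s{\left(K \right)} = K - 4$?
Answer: $390$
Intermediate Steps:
$u = 28$ ($u = 7 \cdot 4 = 28$)
$s{\left(K \right)} = -4 + K$
$J{\left(L,r \right)} = 168 + 6 L r$ ($J{\left(L,r \right)} = \left(L r + 28\right) 6 = \left(28 + L r\right) 6 = 168 + 6 L r$)
$J{\left(4,8 \right)} + s{\left(2 \right)} \left(-15\right) = \left(168 + 6 \cdot 4 \cdot 8\right) + \left(-4 + 2\right) \left(-15\right) = \left(168 + 192\right) - -30 = 360 + 30 = 390$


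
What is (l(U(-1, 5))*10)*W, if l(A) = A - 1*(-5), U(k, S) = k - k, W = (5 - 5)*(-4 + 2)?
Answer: 0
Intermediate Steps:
W = 0 (W = 0*(-2) = 0)
U(k, S) = 0
l(A) = 5 + A (l(A) = A + 5 = 5 + A)
(l(U(-1, 5))*10)*W = ((5 + 0)*10)*0 = (5*10)*0 = 50*0 = 0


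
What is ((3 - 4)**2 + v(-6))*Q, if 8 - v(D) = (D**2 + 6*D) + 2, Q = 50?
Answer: 350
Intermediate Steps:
v(D) = 6 - D**2 - 6*D (v(D) = 8 - ((D**2 + 6*D) + 2) = 8 - (2 + D**2 + 6*D) = 8 + (-2 - D**2 - 6*D) = 6 - D**2 - 6*D)
((3 - 4)**2 + v(-6))*Q = ((3 - 4)**2 + (6 - 1*(-6)**2 - 6*(-6)))*50 = ((-1)**2 + (6 - 1*36 + 36))*50 = (1 + (6 - 36 + 36))*50 = (1 + 6)*50 = 7*50 = 350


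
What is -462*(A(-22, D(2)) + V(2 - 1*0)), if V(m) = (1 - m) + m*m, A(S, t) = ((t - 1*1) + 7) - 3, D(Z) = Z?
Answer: -3696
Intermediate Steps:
A(S, t) = 3 + t (A(S, t) = ((t - 1) + 7) - 3 = ((-1 + t) + 7) - 3 = (6 + t) - 3 = 3 + t)
V(m) = 1 + m² - m (V(m) = (1 - m) + m² = 1 + m² - m)
-462*(A(-22, D(2)) + V(2 - 1*0)) = -462*((3 + 2) + (1 + (2 - 1*0)² - (2 - 1*0))) = -462*(5 + (1 + (2 + 0)² - (2 + 0))) = -462*(5 + (1 + 2² - 1*2)) = -462*(5 + (1 + 4 - 2)) = -462*(5 + 3) = -462*8 = -3696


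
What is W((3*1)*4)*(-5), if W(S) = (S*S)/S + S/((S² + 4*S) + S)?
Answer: -1025/17 ≈ -60.294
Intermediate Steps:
W(S) = S + S/(S² + 5*S) (W(S) = S²/S + S/(S² + 5*S) = S + S/(S² + 5*S))
W((3*1)*4)*(-5) = ((1 + ((3*1)*4)² + 5*((3*1)*4))/(5 + (3*1)*4))*(-5) = ((1 + (3*4)² + 5*(3*4))/(5 + 3*4))*(-5) = ((1 + 12² + 5*12)/(5 + 12))*(-5) = ((1 + 144 + 60)/17)*(-5) = ((1/17)*205)*(-5) = (205/17)*(-5) = -1025/17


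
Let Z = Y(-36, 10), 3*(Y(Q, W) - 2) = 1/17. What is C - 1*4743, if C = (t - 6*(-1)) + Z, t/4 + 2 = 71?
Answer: -227408/51 ≈ -4459.0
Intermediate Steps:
Y(Q, W) = 103/51 (Y(Q, W) = 2 + (⅓)/17 = 2 + (⅓)*(1/17) = 2 + 1/51 = 103/51)
t = 276 (t = -8 + 4*71 = -8 + 284 = 276)
Z = 103/51 ≈ 2.0196
C = 14485/51 (C = (276 - 6*(-1)) + 103/51 = (276 + 6) + 103/51 = 282 + 103/51 = 14485/51 ≈ 284.02)
C - 1*4743 = 14485/51 - 1*4743 = 14485/51 - 4743 = -227408/51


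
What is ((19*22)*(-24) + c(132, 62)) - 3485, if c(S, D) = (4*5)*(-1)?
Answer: -13537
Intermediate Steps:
c(S, D) = -20 (c(S, D) = 20*(-1) = -20)
((19*22)*(-24) + c(132, 62)) - 3485 = ((19*22)*(-24) - 20) - 3485 = (418*(-24) - 20) - 3485 = (-10032 - 20) - 3485 = -10052 - 3485 = -13537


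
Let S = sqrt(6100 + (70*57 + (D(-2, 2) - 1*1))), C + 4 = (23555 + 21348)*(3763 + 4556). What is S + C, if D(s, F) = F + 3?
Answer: 373548053 + 7*sqrt(206) ≈ 3.7355e+8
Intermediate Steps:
D(s, F) = 3 + F
C = 373548053 (C = -4 + (23555 + 21348)*(3763 + 4556) = -4 + 44903*8319 = -4 + 373548057 = 373548053)
S = 7*sqrt(206) (S = sqrt(6100 + (70*57 + ((3 + 2) - 1*1))) = sqrt(6100 + (3990 + (5 - 1))) = sqrt(6100 + (3990 + 4)) = sqrt(6100 + 3994) = sqrt(10094) = 7*sqrt(206) ≈ 100.47)
S + C = 7*sqrt(206) + 373548053 = 373548053 + 7*sqrt(206)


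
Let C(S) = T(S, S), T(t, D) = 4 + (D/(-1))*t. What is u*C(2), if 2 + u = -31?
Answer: 0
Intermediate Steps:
u = -33 (u = -2 - 31 = -33)
T(t, D) = 4 - D*t (T(t, D) = 4 + (D*(-1))*t = 4 + (-D)*t = 4 - D*t)
C(S) = 4 - S**2 (C(S) = 4 - S*S = 4 - S**2)
u*C(2) = -33*(4 - 1*2**2) = -33*(4 - 1*4) = -33*(4 - 4) = -33*0 = 0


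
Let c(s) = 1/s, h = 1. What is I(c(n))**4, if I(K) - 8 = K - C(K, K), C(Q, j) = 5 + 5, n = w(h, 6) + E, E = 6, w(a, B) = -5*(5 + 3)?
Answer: 22667121/1336336 ≈ 16.962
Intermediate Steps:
w(a, B) = -40 (w(a, B) = -5*8 = -40)
n = -34 (n = -40 + 6 = -34)
C(Q, j) = 10
I(K) = -2 + K (I(K) = 8 + (K - 1*10) = 8 + (K - 10) = 8 + (-10 + K) = -2 + K)
I(c(n))**4 = (-2 + 1/(-34))**4 = (-2 - 1/34)**4 = (-69/34)**4 = 22667121/1336336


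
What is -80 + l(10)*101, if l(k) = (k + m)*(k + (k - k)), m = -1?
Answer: 9010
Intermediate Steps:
l(k) = k*(-1 + k) (l(k) = (k - 1)*(k + (k - k)) = (-1 + k)*(k + 0) = (-1 + k)*k = k*(-1 + k))
-80 + l(10)*101 = -80 + (10*(-1 + 10))*101 = -80 + (10*9)*101 = -80 + 90*101 = -80 + 9090 = 9010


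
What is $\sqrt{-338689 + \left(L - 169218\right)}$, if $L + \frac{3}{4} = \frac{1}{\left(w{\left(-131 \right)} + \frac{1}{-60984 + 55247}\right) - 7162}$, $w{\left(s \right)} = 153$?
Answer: $\frac{i \sqrt{821233545693375644817}}{40210634} \approx 712.68 i$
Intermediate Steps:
$L = - \frac{60327425}{80421268}$ ($L = - \frac{3}{4} + \frac{1}{\left(153 + \frac{1}{-60984 + 55247}\right) - 7162} = - \frac{3}{4} + \frac{1}{\left(153 + \frac{1}{-5737}\right) - 7162} = - \frac{3}{4} + \frac{1}{\left(153 - \frac{1}{5737}\right) - 7162} = - \frac{3}{4} + \frac{1}{\frac{877760}{5737} - 7162} = - \frac{3}{4} + \frac{1}{- \frac{40210634}{5737}} = - \frac{3}{4} - \frac{5737}{40210634} = - \frac{60327425}{80421268} \approx -0.75014$)
$\sqrt{-338689 + \left(L - 169218\right)} = \sqrt{-338689 - \frac{13608786455849}{80421268}} = \sqrt{- \frac{40846585293501}{80421268}} = \frac{i \sqrt{821233545693375644817}}{40210634}$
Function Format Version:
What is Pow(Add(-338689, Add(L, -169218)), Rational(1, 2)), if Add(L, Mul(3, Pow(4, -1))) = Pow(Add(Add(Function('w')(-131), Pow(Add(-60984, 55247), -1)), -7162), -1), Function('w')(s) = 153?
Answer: Mul(Rational(1, 40210634), I, Pow(821233545693375644817, Rational(1, 2))) ≈ Mul(712.68, I)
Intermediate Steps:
L = Rational(-60327425, 80421268) (L = Add(Rational(-3, 4), Pow(Add(Add(153, Pow(Add(-60984, 55247), -1)), -7162), -1)) = Add(Rational(-3, 4), Pow(Add(Add(153, Pow(-5737, -1)), -7162), -1)) = Add(Rational(-3, 4), Pow(Add(Add(153, Rational(-1, 5737)), -7162), -1)) = Add(Rational(-3, 4), Pow(Add(Rational(877760, 5737), -7162), -1)) = Add(Rational(-3, 4), Pow(Rational(-40210634, 5737), -1)) = Add(Rational(-3, 4), Rational(-5737, 40210634)) = Rational(-60327425, 80421268) ≈ -0.75014)
Pow(Add(-338689, Add(L, -169218)), Rational(1, 2)) = Pow(Add(-338689, Add(Rational(-60327425, 80421268), -169218)), Rational(1, 2)) = Pow(Add(-338689, Rational(-13608786455849, 80421268)), Rational(1, 2)) = Pow(Rational(-40846585293501, 80421268), Rational(1, 2)) = Mul(Rational(1, 40210634), I, Pow(821233545693375644817, Rational(1, 2)))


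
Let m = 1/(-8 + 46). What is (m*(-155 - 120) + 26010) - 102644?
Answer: -2912367/38 ≈ -76641.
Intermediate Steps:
m = 1/38 ≈ 0.026316
(m*(-155 - 120) + 26010) - 102644 = ((-155 - 120)/38 + 26010) - 102644 = ((1/38)*(-275) + 26010) - 102644 = (-275/38 + 26010) - 102644 = 988105/38 - 102644 = -2912367/38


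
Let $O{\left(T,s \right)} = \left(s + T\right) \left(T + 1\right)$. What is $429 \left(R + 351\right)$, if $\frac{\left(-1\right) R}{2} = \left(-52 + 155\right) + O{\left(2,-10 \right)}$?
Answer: $82797$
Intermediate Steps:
$O{\left(T,s \right)} = \left(1 + T\right) \left(T + s\right)$ ($O{\left(T,s \right)} = \left(T + s\right) \left(1 + T\right) = \left(1 + T\right) \left(T + s\right)$)
$R = -158$ ($R = - 2 \left(\left(-52 + 155\right) + \left(2 - 10 + 2^{2} + 2 \left(-10\right)\right)\right) = - 2 \left(103 + \left(2 - 10 + 4 - 20\right)\right) = - 2 \left(103 - 24\right) = \left(-2\right) 79 = -158$)
$429 \left(R + 351\right) = 429 \left(-158 + 351\right) = 429 \cdot 193 = 82797$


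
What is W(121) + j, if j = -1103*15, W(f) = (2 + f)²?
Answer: -1416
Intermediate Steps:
j = -16545
W(121) + j = (2 + 121)² - 16545 = 123² - 16545 = 15129 - 16545 = -1416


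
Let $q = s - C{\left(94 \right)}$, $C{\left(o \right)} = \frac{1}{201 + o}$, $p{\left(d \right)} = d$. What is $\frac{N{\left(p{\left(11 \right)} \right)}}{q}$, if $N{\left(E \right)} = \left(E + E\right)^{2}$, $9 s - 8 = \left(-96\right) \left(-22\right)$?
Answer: $\frac{1285020}{625391} \approx 2.0547$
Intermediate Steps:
$s = \frac{2120}{9}$ ($s = \frac{8}{9} + \frac{\left(-96\right) \left(-22\right)}{9} = \frac{8}{9} + \frac{1}{9} \cdot 2112 = \frac{8}{9} + \frac{704}{3} = \frac{2120}{9} \approx 235.56$)
$N{\left(E \right)} = 4 E^{2}$ ($N{\left(E \right)} = \left(2 E\right)^{2} = 4 E^{2}$)
$q = \frac{625391}{2655}$ ($q = \frac{2120}{9} - \frac{1}{201 + 94} = \frac{2120}{9} - \frac{1}{295} = \frac{625391}{2655} \approx 235.55$)
$\frac{N{\left(p{\left(11 \right)} \right)}}{q} = \frac{4 \cdot 11^{2}}{\frac{625391}{2655}} = 4 \cdot 121 \cdot \frac{2655}{625391} = 484 \cdot \frac{2655}{625391} = \frac{1285020}{625391}$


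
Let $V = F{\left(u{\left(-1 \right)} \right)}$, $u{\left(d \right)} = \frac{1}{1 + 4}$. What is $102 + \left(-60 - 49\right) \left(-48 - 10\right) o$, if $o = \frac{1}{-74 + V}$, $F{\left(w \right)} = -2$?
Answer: $\frac{715}{38} \approx 18.816$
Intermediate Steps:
$u{\left(d \right)} = \frac{1}{5}$
$V = -2$
$o = - \frac{1}{76}$ ($o = \frac{1}{-74 - 2} = \frac{1}{-76} = - \frac{1}{76} \approx -0.013158$)
$102 + \left(-60 - 49\right) \left(-48 - 10\right) o = 102 + \left(-60 - 49\right) \left(-48 - 10\right) \left(- \frac{1}{76}\right) = 102 + \left(-109\right) \left(-58\right) \left(- \frac{1}{76}\right) = 102 + 6322 \left(- \frac{1}{76}\right) = 102 - \frac{3161}{38} = \frac{715}{38}$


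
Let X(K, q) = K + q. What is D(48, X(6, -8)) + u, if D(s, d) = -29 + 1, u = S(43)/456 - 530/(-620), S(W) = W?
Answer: -382391/14136 ≈ -27.051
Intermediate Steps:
u = 13417/14136 (u = 43/456 - 530/(-620) = 43*(1/456) - 530*(-1/620) = 43/456 + 53/62 = 13417/14136 ≈ 0.94914)
D(s, d) = -28
D(48, X(6, -8)) + u = -28 + 13417/14136 = -382391/14136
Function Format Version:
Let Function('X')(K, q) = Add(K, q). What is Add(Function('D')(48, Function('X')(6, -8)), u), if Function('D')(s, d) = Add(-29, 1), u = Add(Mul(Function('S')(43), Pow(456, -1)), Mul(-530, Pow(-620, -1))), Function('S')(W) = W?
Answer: Rational(-382391, 14136) ≈ -27.051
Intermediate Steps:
u = Rational(13417, 14136) (u = Add(Mul(43, Pow(456, -1)), Mul(-530, Pow(-620, -1))) = Add(Mul(43, Rational(1, 456)), Mul(-530, Rational(-1, 620))) = Add(Rational(43, 456), Rational(53, 62)) = Rational(13417, 14136) ≈ 0.94914)
Function('D')(s, d) = -28
Add(Function('D')(48, Function('X')(6, -8)), u) = Add(-28, Rational(13417, 14136)) = Rational(-382391, 14136)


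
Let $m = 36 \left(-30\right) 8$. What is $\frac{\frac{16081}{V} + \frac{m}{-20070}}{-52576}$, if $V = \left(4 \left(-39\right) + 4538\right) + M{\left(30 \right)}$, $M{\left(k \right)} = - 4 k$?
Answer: $- \frac{3995215}{49969597376} \approx -7.9953 \cdot 10^{-5}$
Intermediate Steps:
$m = -8640$ ($m = \left(-1080\right) 8 = -8640$)
$V = 4262$ ($V = \left(4 \left(-39\right) + 4538\right) - 120 = \left(-156 + 4538\right) - 120 = 4382 - 120 = 4262$)
$\frac{\frac{16081}{V} + \frac{m}{-20070}}{-52576} = \frac{\frac{16081}{4262} - \frac{8640}{-20070}}{-52576} = \left(16081 \cdot \frac{1}{4262} - - \frac{96}{223}\right) \left(- \frac{1}{52576}\right) = \left(\frac{16081}{4262} + \frac{96}{223}\right) \left(- \frac{1}{52576}\right) = \frac{3995215}{950426} \left(- \frac{1}{52576}\right) = - \frac{3995215}{49969597376}$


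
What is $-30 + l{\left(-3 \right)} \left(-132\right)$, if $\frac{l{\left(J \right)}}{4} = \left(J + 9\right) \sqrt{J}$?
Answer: $-30 - 3168 i \sqrt{3} \approx -30.0 - 5487.1 i$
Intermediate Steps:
$l{\left(J \right)} = 4 \sqrt{J} \left(9 + J\right)$ ($l{\left(J \right)} = 4 \left(J + 9\right) \sqrt{J} = 4 \left(9 + J\right) \sqrt{J} = 4 \sqrt{J} \left(9 + J\right)$)
$-30 + l{\left(-3 \right)} \left(-132\right) = -30 + 4 \sqrt{-3} \left(9 - 3\right) \left(-132\right) = -30 + 4 i \sqrt{3} \cdot 6 \left(-132\right) = -30 + 24 i \sqrt{3} \left(-132\right) = -30 - 3168 i \sqrt{3}$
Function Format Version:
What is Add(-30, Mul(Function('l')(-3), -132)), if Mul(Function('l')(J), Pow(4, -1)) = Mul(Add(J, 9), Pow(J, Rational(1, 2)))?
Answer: Add(-30, Mul(-3168, I, Pow(3, Rational(1, 2)))) ≈ Add(-30.000, Mul(-5487.1, I))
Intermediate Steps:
Function('l')(J) = Mul(4, Pow(J, Rational(1, 2)), Add(9, J)) (Function('l')(J) = Mul(4, Mul(Add(J, 9), Pow(J, Rational(1, 2)))) = Mul(4, Mul(Add(9, J), Pow(J, Rational(1, 2)))) = Mul(4, Mul(Pow(J, Rational(1, 2)), Add(9, J))) = Mul(4, Pow(J, Rational(1, 2)), Add(9, J)))
Add(-30, Mul(Function('l')(-3), -132)) = Add(-30, Mul(Mul(4, Pow(-3, Rational(1, 2)), Add(9, -3)), -132)) = Add(-30, Mul(Mul(4, Mul(I, Pow(3, Rational(1, 2))), 6), -132)) = Add(-30, Mul(Mul(24, I, Pow(3, Rational(1, 2))), -132)) = Add(-30, Mul(-3168, I, Pow(3, Rational(1, 2))))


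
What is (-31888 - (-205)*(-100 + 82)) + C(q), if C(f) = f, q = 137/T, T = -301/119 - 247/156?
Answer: -29877890/839 ≈ -35611.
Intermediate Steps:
T = -839/204 (T = -301*1/119 - 247*1/156 = -43/17 - 19/12 = -839/204 ≈ -4.1127)
q = -27948/839 (q = 137/(-839/204) = 137*(-204/839) = -27948/839 ≈ -33.311)
(-31888 - (-205)*(-100 + 82)) + C(q) = (-31888 - (-205)*(-100 + 82)) - 27948/839 = (-31888 - (-205)*(-18)) - 27948/839 = (-31888 - 1*3690) - 27948/839 = (-31888 - 3690) - 27948/839 = -35578 - 27948/839 = -29877890/839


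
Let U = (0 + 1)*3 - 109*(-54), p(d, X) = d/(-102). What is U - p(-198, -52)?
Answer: 100080/17 ≈ 5887.1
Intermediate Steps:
p(d, X) = -d/102 (p(d, X) = d*(-1/102) = -d/102)
U = 5889 (U = 1*3 + 5886 = 3 + 5886 = 5889)
U - p(-198, -52) = 5889 - (-1)*(-198)/102 = 5889 - 1*33/17 = 5889 - 33/17 = 100080/17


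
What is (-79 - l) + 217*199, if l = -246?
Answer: 43350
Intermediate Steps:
(-79 - l) + 217*199 = (-79 - 1*(-246)) + 217*199 = (-79 + 246) + 43183 = 167 + 43183 = 43350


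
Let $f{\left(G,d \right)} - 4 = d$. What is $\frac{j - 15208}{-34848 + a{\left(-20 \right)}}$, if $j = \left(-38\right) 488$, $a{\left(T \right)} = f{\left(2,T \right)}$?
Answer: $\frac{4219}{4358} \approx 0.9681$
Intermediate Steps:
$f{\left(G,d \right)} = 4 + d$
$a{\left(T \right)} = 4 + T$
$j = -18544$
$\frac{j - 15208}{-34848 + a{\left(-20 \right)}} = \frac{-18544 - 15208}{-34848 + \left(4 - 20\right)} = - \frac{33752}{-34848 - 16} = - \frac{33752}{-34864} = \left(-33752\right) \left(- \frac{1}{34864}\right) = \frac{4219}{4358}$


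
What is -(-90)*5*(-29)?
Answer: -13050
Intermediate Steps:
-(-90)*5*(-29) = -45*(-10)*(-29) = 450*(-29) = -13050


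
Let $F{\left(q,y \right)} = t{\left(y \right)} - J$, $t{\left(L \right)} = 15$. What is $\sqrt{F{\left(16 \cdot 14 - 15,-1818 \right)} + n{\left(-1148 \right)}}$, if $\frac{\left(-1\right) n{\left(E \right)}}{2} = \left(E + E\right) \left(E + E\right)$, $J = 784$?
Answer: $i \sqrt{10544001} \approx 3247.2 i$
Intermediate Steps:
$n{\left(E \right)} = - 8 E^{2}$ ($n{\left(E \right)} = - 2 \left(E + E\right) \left(E + E\right) = - 2 \cdot 2 E 2 E = - 2 \cdot 4 E^{2} = - 8 E^{2}$)
$F{\left(q,y \right)} = -769$ ($F{\left(q,y \right)} = 15 - 784 = -769$)
$\sqrt{F{\left(16 \cdot 14 - 15,-1818 \right)} + n{\left(-1148 \right)}} = \sqrt{-769 - 8 \left(-1148\right)^{2}} = \sqrt{-769 - 10543232} = \sqrt{-10544001} = i \sqrt{10544001}$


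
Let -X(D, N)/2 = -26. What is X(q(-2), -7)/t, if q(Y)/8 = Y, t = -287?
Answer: -52/287 ≈ -0.18118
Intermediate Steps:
q(Y) = 8*Y
X(D, N) = 52 (X(D, N) = -2*(-26) = 52)
X(q(-2), -7)/t = 52/(-287) = 52*(-1/287) = -52/287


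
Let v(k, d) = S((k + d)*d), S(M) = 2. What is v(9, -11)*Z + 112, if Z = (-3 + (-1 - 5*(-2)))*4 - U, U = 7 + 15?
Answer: 116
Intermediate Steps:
U = 22
v(k, d) = 2
Z = 2 (Z = (-3 + (-1 - 5*(-2)))*4 - 1*22 = (-3 + (-1 + 10))*4 - 22 = (-3 + 9)*4 - 22 = 6*4 - 22 = 24 - 22 = 2)
v(9, -11)*Z + 112 = 2*2 + 112 = 4 + 112 = 116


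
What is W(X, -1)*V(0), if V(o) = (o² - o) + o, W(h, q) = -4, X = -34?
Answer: 0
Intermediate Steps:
V(o) = o²
W(X, -1)*V(0) = -4*0² = -4*0 = 0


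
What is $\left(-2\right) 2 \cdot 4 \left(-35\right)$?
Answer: $560$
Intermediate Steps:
$\left(-2\right) 2 \cdot 4 \left(-35\right) = \left(-4\right) 4 \left(-35\right) = \left(-16\right) \left(-35\right) = 560$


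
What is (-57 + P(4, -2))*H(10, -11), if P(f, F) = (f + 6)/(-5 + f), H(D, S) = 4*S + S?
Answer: 3685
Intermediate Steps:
H(D, S) = 5*S
P(f, F) = (6 + f)/(-5 + f)
(-57 + P(4, -2))*H(10, -11) = (-57 + (6 + 4)/(-5 + 4))*(5*(-11)) = (-57 + 10/(-1))*(-55) = (-57 - 1*10)*(-55) = (-57 - 10)*(-55) = -67*(-55) = 3685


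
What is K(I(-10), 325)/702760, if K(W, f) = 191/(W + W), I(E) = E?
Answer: -191/14055200 ≈ -1.3589e-5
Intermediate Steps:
K(W, f) = 191/(2*W) (K(W, f) = 191/((2*W)) = 191*(1/(2*W)) = 191/(2*W))
K(I(-10), 325)/702760 = ((191/2)/(-10))/702760 = ((191/2)*(-⅒))*(1/702760) = -191/20*1/702760 = -191/14055200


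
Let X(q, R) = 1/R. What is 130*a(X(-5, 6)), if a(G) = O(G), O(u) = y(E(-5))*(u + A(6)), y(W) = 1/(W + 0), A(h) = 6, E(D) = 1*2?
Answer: 2405/6 ≈ 400.83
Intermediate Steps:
E(D) = 2
y(W) = 1/W
O(u) = 3 + u/2 (O(u) = (u + 6)/2 = (6 + u)/2 = 3 + u/2)
a(G) = 3 + G/2
130*a(X(-5, 6)) = 130*(3 + (1/2)/6) = 130*(3 + (1/2)*(1/6)) = 130*(3 + 1/12) = 130*(37/12) = 2405/6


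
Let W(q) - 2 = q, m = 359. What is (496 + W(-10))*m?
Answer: 175192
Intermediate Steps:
W(q) = 2 + q
(496 + W(-10))*m = (496 + (2 - 10))*359 = (496 - 8)*359 = 488*359 = 175192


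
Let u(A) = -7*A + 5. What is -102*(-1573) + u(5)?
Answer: 160416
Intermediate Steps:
u(A) = 5 - 7*A
-102*(-1573) + u(5) = -102*(-1573) + (5 - 7*5) = 160446 + (5 - 35) = 160446 - 30 = 160416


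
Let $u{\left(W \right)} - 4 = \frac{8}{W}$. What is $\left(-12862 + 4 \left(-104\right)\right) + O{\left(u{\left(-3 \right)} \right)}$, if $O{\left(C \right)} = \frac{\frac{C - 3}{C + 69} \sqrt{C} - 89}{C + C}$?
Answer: $- \frac{106491}{8} - \frac{5 \sqrt{3}}{844} \approx -13311.0$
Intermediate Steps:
$u{\left(W \right)} = 4 + \frac{8}{W}$
$O{\left(C \right)} = \frac{-89 + \frac{\sqrt{C} \left(-3 + C\right)}{69 + C}}{2 C}$ ($O{\left(C \right)} = \frac{\frac{-3 + C}{69 + C} \sqrt{C} - 89}{2 C} = \left(\frac{-3 + C}{69 + C} \sqrt{C} - 89\right) \frac{1}{2 C} = \left(\frac{\sqrt{C} \left(-3 + C\right)}{69 + C} - 89\right) \frac{1}{2 C} = \left(-89 + \frac{\sqrt{C} \left(-3 + C\right)}{69 + C}\right) \frac{1}{2 C} = \frac{-89 + \frac{\sqrt{C} \left(-3 + C\right)}{69 + C}}{2 C}$)
$\left(-12862 + 4 \left(-104\right)\right) + O{\left(u{\left(-3 \right)} \right)} = \left(-12862 + 4 \left(-104\right)\right) + \frac{-6141 + \left(4 + \frac{8}{-3}\right)^{\frac{3}{2}} - 89 \left(4 + \frac{8}{-3}\right) - 3 \sqrt{4 + \frac{8}{-3}}}{2 \left(4 + \frac{8}{-3}\right) \left(69 + \left(4 + \frac{8}{-3}\right)\right)} = \left(-12862 - 416\right) + \frac{-6141 + \left(4 + 8 \left(- \frac{1}{3}\right)\right)^{\frac{3}{2}} - 89 \left(4 + 8 \left(- \frac{1}{3}\right)\right) - 3 \sqrt{4 + 8 \left(- \frac{1}{3}\right)}}{2 \left(4 + 8 \left(- \frac{1}{3}\right)\right) \left(69 + \left(4 + 8 \left(- \frac{1}{3}\right)\right)\right)} = -13278 + \frac{-6141 + \left(4 - \frac{8}{3}\right)^{\frac{3}{2}} - 89 \left(4 - \frac{8}{3}\right) - 3 \sqrt{4 - \frac{8}{3}}}{2 \left(4 - \frac{8}{3}\right) \left(69 + \left(4 - \frac{8}{3}\right)\right)} = -13278 + \frac{-6141 + \left(\frac{4}{3}\right)^{\frac{3}{2}} - \frac{356}{3} - 3 \sqrt{\frac{4}{3}}}{2 \cdot \frac{4}{3} \left(69 + \frac{4}{3}\right)} = -13278 + \frac{1}{2} \cdot \frac{3}{4} \frac{1}{\frac{211}{3}} \left(-6141 + \frac{8 \sqrt{3}}{9} - \frac{356}{3} - 3 \frac{2 \sqrt{3}}{3}\right) = -13278 + \frac{1}{2} \cdot \frac{3}{4} \cdot \frac{3}{211} \left(-6141 + \frac{8 \sqrt{3}}{9} - \frac{356}{3} - 2 \sqrt{3}\right) = -13278 + \frac{1}{2} \cdot \frac{3}{4} \cdot \frac{3}{211} \left(- \frac{18779}{3} - \frac{10 \sqrt{3}}{9}\right) = -13278 - \left(\frac{267}{8} + \frac{5 \sqrt{3}}{844}\right) = - \frac{106491}{8} - \frac{5 \sqrt{3}}{844}$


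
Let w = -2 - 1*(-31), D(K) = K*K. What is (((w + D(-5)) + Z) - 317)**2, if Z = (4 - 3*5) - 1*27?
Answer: 90601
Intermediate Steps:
D(K) = K**2
w = 29 (w = -2 + 31 = 29)
Z = -38 (Z = (4 - 15) - 27 = -11 - 27 = -38)
(((w + D(-5)) + Z) - 317)**2 = (((29 + (-5)**2) - 38) - 317)**2 = (((29 + 25) - 38) - 317)**2 = ((54 - 38) - 317)**2 = (16 - 317)**2 = (-301)**2 = 90601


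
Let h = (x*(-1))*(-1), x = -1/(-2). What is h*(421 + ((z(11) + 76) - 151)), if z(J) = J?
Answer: 357/2 ≈ 178.50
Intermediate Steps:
x = ½ (x = -1*(-½) = ½ ≈ 0.50000)
h = ½ (h = ((½)*(-1))*(-1) = -½*(-1) = ½ ≈ 0.50000)
h*(421 + ((z(11) + 76) - 151)) = (421 + ((11 + 76) - 151))/2 = (421 + (87 - 151))/2 = (421 - 64)/2 = (½)*357 = 357/2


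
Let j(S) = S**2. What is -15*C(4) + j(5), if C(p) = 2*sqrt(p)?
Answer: -35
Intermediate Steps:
-15*C(4) + j(5) = -30*sqrt(4) + 5**2 = -30*2 + 25 = -15*4 + 25 = -60 + 25 = -35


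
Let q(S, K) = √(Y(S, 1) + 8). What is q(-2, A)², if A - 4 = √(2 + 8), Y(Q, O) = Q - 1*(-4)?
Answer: 10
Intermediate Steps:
Y(Q, O) = 4 + Q (Y(Q, O) = Q + 4 = 4 + Q)
A = 4 + √10 (A = 4 + √(2 + 8) = 4 + √10 ≈ 7.1623)
q(S, K) = √(12 + S) (q(S, K) = √((4 + S) + 8) = √(12 + S))
q(-2, A)² = (√(12 - 2))² = (√10)² = 10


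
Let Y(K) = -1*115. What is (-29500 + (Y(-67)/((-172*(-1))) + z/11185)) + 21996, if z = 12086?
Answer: -14435552763/1923820 ≈ -7503.6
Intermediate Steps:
Y(K) = -115
(-29500 + (Y(-67)/((-172*(-1))) + z/11185)) + 21996 = (-29500 + (-115/((-172*(-1))) + 12086/11185)) + 21996 = (-29500 + (-115/172 + 12086*(1/11185))) + 21996 = (-29500 + (-115*1/172 + 12086/11185)) + 21996 = (-29500 + (-115/172 + 12086/11185)) + 21996 = (-29500 + 792517/1923820) + 21996 = -56751897483/1923820 + 21996 = -14435552763/1923820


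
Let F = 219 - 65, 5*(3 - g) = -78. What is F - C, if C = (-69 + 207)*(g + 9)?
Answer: -18274/5 ≈ -3654.8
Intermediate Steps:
g = 93/5 (g = 3 - ⅕*(-78) = 3 + 78/5 = 93/5 ≈ 18.600)
F = 154
C = 19044/5 (C = (-69 + 207)*(93/5 + 9) = 138*(138/5) = 19044/5 ≈ 3808.8)
F - C = 154 - 1*19044/5 = 154 - 19044/5 = -18274/5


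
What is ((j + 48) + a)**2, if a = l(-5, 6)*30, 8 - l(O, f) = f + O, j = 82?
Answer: 115600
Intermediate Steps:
l(O, f) = 8 - O - f (l(O, f) = 8 - (f + O) = 8 - (O + f) = 8 + (-O - f) = 8 - O - f)
a = 210 (a = (8 - 1*(-5) - 1*6)*30 = (8 + 5 - 6)*30 = 7*30 = 210)
((j + 48) + a)**2 = ((82 + 48) + 210)**2 = (130 + 210)**2 = 340**2 = 115600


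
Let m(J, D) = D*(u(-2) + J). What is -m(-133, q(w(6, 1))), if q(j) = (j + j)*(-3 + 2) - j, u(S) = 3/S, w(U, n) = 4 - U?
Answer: 807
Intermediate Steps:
q(j) = -3*j (q(j) = (2*j)*(-1) - j = -2*j - j = -3*j)
m(J, D) = D*(-3/2 + J) (m(J, D) = D*(3/(-2) + J) = D*(3*(-1/2) + J) = D*(-3/2 + J))
-m(-133, q(w(6, 1))) = -(-3*(4 - 1*6))*(-3 + 2*(-133))/2 = -(-3*(4 - 6))*(-3 - 266)/2 = -(-3*(-2))*(-269)/2 = -6*(-269)/2 = -1*(-807) = 807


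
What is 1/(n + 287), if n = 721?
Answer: 1/1008 ≈ 0.00099206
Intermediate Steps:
1/(n + 287) = 1/(721 + 287) = 1/1008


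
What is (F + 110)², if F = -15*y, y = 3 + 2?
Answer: 1225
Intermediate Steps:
y = 5
F = -75 (F = -15*5 = -75)
(F + 110)² = (-75 + 110)² = 35² = 1225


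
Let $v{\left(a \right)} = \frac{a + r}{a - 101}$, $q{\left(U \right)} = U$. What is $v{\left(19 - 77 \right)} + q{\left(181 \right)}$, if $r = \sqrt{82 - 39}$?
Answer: $\frac{28837}{159} - \frac{\sqrt{43}}{159} \approx 181.32$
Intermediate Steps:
$r = \sqrt{43} \approx 6.5574$
$v{\left(a \right)} = \frac{a + \sqrt{43}}{-101 + a}$ ($v{\left(a \right)} = \frac{a + \sqrt{43}}{a - 101} = \frac{a + \sqrt{43}}{-101 + a}$)
$v{\left(19 - 77 \right)} + q{\left(181 \right)} = \frac{\left(19 - 77\right) + \sqrt{43}}{-101 + \left(19 - 77\right)} + 181 = \frac{-58 + \sqrt{43}}{-101 - 58} + 181 = \frac{-58 + \sqrt{43}}{-159} + 181 = - \frac{-58 + \sqrt{43}}{159} + 181 = \left(\frac{58}{159} - \frac{\sqrt{43}}{159}\right) + 181 = \frac{28837}{159} - \frac{\sqrt{43}}{159}$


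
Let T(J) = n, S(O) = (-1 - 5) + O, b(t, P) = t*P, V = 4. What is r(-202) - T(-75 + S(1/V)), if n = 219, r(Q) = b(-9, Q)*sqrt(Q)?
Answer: -219 + 1818*I*sqrt(202) ≈ -219.0 + 25839.0*I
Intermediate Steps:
b(t, P) = P*t
r(Q) = -9*Q**(3/2) (r(Q) = (Q*(-9))*sqrt(Q) = (-9*Q)*sqrt(Q) = -9*Q**(3/2))
S(O) = -6 + O
T(J) = 219
r(-202) - T(-75 + S(1/V)) = -(-1818)*I*sqrt(202) - 1*219 = -(-1818)*I*sqrt(202) - 219 = 1818*I*sqrt(202) - 219 = -219 + 1818*I*sqrt(202)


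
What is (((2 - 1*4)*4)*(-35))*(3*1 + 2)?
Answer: 1400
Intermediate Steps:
(((2 - 1*4)*4)*(-35))*(3*1 + 2) = (((2 - 4)*4)*(-35))*(3 + 2) = (-2*4*(-35))*5 = -8*(-35)*5 = 280*5 = 1400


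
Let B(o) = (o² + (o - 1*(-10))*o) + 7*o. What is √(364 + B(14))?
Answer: √994 ≈ 31.528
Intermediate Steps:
B(o) = o² + 7*o + o*(10 + o) (B(o) = (o² + (o + 10)*o) + 7*o = (o² + (10 + o)*o) + 7*o = (o² + o*(10 + o)) + 7*o = o² + 7*o + o*(10 + o))
√(364 + B(14)) = √(364 + 14*(17 + 2*14)) = √(364 + 14*(17 + 28)) = √(364 + 14*45) = √(364 + 630) = √994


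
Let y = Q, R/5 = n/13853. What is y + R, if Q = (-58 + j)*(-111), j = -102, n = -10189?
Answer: 245978335/13853 ≈ 17756.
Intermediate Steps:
R = -50945/13853 (R = 5*(-10189/13853) = -50945/13853 ≈ -3.6775)
Q = 17760 (Q = (-58 - 102)*(-111) = -160*(-111) = 17760)
y = 17760
y + R = 17760 - 50945/13853 = 245978335/13853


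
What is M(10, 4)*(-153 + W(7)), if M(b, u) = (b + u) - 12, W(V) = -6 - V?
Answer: -332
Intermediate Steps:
M(b, u) = -12 + b + u
M(10, 4)*(-153 + W(7)) = (-12 + 10 + 4)*(-153 + (-6 - 1*7)) = 2*(-153 + (-6 - 7)) = 2*(-153 - 13) = 2*(-166) = -332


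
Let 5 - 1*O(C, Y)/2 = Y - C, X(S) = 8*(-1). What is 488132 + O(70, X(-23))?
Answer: 488298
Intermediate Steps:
X(S) = -8
O(C, Y) = 10 - 2*Y + 2*C (O(C, Y) = 10 - 2*(Y - C) = 10 + (-2*Y + 2*C) = 10 - 2*Y + 2*C)
488132 + O(70, X(-23)) = 488132 + (10 - 2*(-8) + 2*70) = 488132 + (10 + 16 + 140) = 488132 + 166 = 488298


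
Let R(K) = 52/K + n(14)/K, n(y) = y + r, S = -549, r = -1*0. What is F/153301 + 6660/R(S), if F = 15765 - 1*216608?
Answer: -93422305663/1686311 ≈ -55400.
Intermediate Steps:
r = 0
F = -200843 (F = 15765 - 216608 = -200843)
n(y) = y (n(y) = y + 0 = y)
R(K) = 66/K (R(K) = 52/K + 14/K = 66/K)
F/153301 + 6660/R(S) = -200843/153301 + 6660/((66/(-549))) = -200843*1/153301 + 6660/((66*(-1/549))) = -200843/153301 + 6660/(-22/183) = -200843/153301 + 6660*(-183/22) = -200843/153301 - 609390/11 = -93422305663/1686311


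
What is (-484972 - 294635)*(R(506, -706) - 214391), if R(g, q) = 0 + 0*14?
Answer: 167140724337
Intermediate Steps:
R(g, q) = 0 (R(g, q) = 0 + 0 = 0)
(-484972 - 294635)*(R(506, -706) - 214391) = (-484972 - 294635)*(0 - 214391) = -779607*(-214391) = 167140724337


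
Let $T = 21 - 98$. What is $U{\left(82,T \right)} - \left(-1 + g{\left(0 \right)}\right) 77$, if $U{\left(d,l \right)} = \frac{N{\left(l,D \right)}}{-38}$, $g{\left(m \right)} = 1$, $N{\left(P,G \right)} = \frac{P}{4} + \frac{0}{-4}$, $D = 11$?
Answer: $\frac{77}{152} \approx 0.50658$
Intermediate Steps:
$N{\left(P,G \right)} = \frac{P}{4}$ ($N{\left(P,G \right)} = P \frac{1}{4} + 0 \left(- \frac{1}{4}\right) = \frac{P}{4} + 0 = \frac{P}{4}$)
$T = -77$ ($T = 21 - 98 = -77$)
$U{\left(d,l \right)} = - \frac{l}{152}$ ($U{\left(d,l \right)} = \frac{\frac{1}{4} l}{-38} = \frac{l}{4} \left(- \frac{1}{38}\right) = - \frac{l}{152}$)
$U{\left(82,T \right)} - \left(-1 + g{\left(0 \right)}\right) 77 = \left(- \frac{1}{152}\right) \left(-77\right) - \left(-1 + 1\right) 77 = \frac{77}{152} - 0 \cdot 77 = \frac{77}{152} - 0 = \frac{77}{152} + 0 = \frac{77}{152}$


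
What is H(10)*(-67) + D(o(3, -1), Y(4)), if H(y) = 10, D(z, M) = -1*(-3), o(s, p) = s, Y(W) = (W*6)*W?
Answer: -667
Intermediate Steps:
Y(W) = 6*W² (Y(W) = (6*W)*W = 6*W²)
D(z, M) = 3
H(10)*(-67) + D(o(3, -1), Y(4)) = 10*(-67) + 3 = -670 + 3 = -667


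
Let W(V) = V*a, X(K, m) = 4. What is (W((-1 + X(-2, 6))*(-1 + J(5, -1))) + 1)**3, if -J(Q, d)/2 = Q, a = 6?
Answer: -7645373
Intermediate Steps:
J(Q, d) = -2*Q
W(V) = 6*V (W(V) = V*6 = 6*V)
(W((-1 + X(-2, 6))*(-1 + J(5, -1))) + 1)**3 = (6*((-1 + 4)*(-1 - 2*5)) + 1)**3 = (6*(3*(-1 - 10)) + 1)**3 = (6*(3*(-11)) + 1)**3 = (6*(-33) + 1)**3 = (-198 + 1)**3 = (-197)**3 = -7645373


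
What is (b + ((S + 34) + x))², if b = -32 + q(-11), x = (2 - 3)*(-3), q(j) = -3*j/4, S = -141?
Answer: 261121/16 ≈ 16320.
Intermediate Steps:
q(j) = -3*j/4
x = 3 (x = -1*(-3) = 3)
b = -95/4 (b = -32 - ¾*(-11) = -32 + 33/4 = -95/4 ≈ -23.750)
(b + ((S + 34) + x))² = (-95/4 + ((-141 + 34) + 3))² = (-95/4 + (-107 + 3))² = (-95/4 - 104)² = (-511/4)² = 261121/16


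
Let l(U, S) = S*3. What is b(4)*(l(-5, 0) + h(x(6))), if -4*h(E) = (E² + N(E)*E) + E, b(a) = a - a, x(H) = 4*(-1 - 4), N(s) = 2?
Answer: 0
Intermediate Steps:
x(H) = -20 (x(H) = 4*(-5) = -20)
b(a) = 0
l(U, S) = 3*S
h(E) = -3*E/4 - E²/4 (h(E) = -((E² + 2*E) + E)/4 = -(E² + 3*E)/4 = -3*E/4 - E²/4)
b(4)*(l(-5, 0) + h(x(6))) = 0*(3*0 - ¼*(-20)*(3 - 20)) = 0*(0 - ¼*(-20)*(-17)) = 0*(0 - 85) = 0*(-85) = 0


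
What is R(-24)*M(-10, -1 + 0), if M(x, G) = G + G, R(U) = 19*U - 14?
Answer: 940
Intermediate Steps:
R(U) = -14 + 19*U
M(x, G) = 2*G
R(-24)*M(-10, -1 + 0) = (-14 + 19*(-24))*(2*(-1 + 0)) = (-14 - 456)*(2*(-1)) = -470*(-2) = 940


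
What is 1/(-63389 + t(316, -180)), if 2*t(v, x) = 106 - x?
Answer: -1/63246 ≈ -1.5811e-5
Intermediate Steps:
t(v, x) = 53 - x/2 (t(v, x) = (106 - x)/2 = 53 - x/2)
1/(-63389 + t(316, -180)) = 1/(-63389 + (53 - 1/2*(-180))) = 1/(-63389 + (53 + 90)) = 1/(-63389 + 143) = 1/(-63246) = -1/63246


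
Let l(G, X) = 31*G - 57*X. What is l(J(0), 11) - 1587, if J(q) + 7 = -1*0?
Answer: -2431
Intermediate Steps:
J(q) = -7 (J(q) = -7 - 1*0 = -7 + 0 = -7)
l(G, X) = -57*X + 31*G
l(J(0), 11) - 1587 = (-57*11 + 31*(-7)) - 1587 = (-627 - 217) - 1587 = -844 - 1587 = -2431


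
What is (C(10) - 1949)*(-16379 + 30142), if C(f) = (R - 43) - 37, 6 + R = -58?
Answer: -28805959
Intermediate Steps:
R = -64 (R = -6 - 58 = -64)
C(f) = -144 (C(f) = (-64 - 43) - 37 = -107 - 37 = -144)
(C(10) - 1949)*(-16379 + 30142) = (-144 - 1949)*(-16379 + 30142) = -2093*13763 = -28805959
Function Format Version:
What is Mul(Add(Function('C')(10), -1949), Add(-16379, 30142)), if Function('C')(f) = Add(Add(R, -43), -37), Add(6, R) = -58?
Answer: -28805959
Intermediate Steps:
R = -64 (R = Add(-6, -58) = -64)
Function('C')(f) = -144 (Function('C')(f) = Add(Add(-64, -43), -37) = Add(-107, -37) = -144)
Mul(Add(Function('C')(10), -1949), Add(-16379, 30142)) = Mul(Add(-144, -1949), Add(-16379, 30142)) = Mul(-2093, 13763) = -28805959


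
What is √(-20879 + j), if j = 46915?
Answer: 2*√6509 ≈ 161.36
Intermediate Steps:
√(-20879 + j) = √(-20879 + 46915) = √26036 = 2*√6509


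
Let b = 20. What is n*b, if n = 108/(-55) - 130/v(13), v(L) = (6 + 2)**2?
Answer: -7031/88 ≈ -79.898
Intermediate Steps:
v(L) = 64 (v(L) = 8**2 = 64)
n = -7031/1760 (n = 108/(-55) - 130/64 = 108*(-1/55) - 130*1/64 = -108/55 - 65/32 = -7031/1760 ≈ -3.9949)
n*b = -7031/1760*20 = -7031/88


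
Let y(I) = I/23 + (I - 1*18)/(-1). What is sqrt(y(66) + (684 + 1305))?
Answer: sqrt(1028307)/23 ≈ 44.089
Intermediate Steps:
y(I) = 18 - 22*I/23 (y(I) = I*(1/23) + (I - 18)*(-1) = I/23 + (-18 + I)*(-1) = I/23 + (18 - I) = 18 - 22*I/23)
sqrt(y(66) + (684 + 1305)) = sqrt((18 - 22/23*66) + (684 + 1305)) = sqrt((18 - 1452/23) + 1989) = sqrt(-1038/23 + 1989) = sqrt(44709/23) = sqrt(1028307)/23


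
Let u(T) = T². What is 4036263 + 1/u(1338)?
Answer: 7225895618173/1790244 ≈ 4.0363e+6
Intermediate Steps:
4036263 + 1/u(1338) = 4036263 + 1/(1338²) = 4036263 + 1/1790244 = 7225895618173/1790244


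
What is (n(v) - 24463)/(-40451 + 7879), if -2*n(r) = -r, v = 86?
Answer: 6105/8143 ≈ 0.74972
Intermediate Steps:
n(r) = r/2 (n(r) = -(-1)*r/2 = r/2)
(n(v) - 24463)/(-40451 + 7879) = ((½)*86 - 24463)/(-40451 + 7879) = (43 - 24463)/(-32572) = -24420*(-1/32572) = 6105/8143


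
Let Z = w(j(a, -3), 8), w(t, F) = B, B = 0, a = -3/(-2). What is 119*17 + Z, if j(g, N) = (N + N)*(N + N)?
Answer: 2023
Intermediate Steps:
a = 3/2 (a = -3*(-½) = 3/2 ≈ 1.5000)
j(g, N) = 4*N² (j(g, N) = (2*N)*(2*N) = 4*N²)
w(t, F) = 0
Z = 0
119*17 + Z = 119*17 + 0 = 2023 + 0 = 2023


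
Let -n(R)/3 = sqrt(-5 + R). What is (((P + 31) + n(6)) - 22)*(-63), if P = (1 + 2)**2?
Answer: -945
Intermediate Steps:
P = 9 (P = 3**2 = 9)
n(R) = -3*sqrt(-5 + R)
(((P + 31) + n(6)) - 22)*(-63) = (((9 + 31) - 3*sqrt(-5 + 6)) - 22)*(-63) = ((40 - 3*sqrt(1)) - 22)*(-63) = ((40 - 3*1) - 22)*(-63) = ((40 - 3) - 22)*(-63) = (37 - 22)*(-63) = 15*(-63) = -945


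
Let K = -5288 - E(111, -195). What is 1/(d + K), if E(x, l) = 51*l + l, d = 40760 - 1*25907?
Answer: 1/19705 ≈ 5.0749e-5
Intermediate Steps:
d = 14853 (d = 40760 - 25907 = 14853)
E(x, l) = 52*l
K = 4852 (K = -5288 - 52*(-195) = -5288 - 1*(-10140) = -5288 + 10140 = 4852)
1/(d + K) = 1/(14853 + 4852) = 1/19705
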